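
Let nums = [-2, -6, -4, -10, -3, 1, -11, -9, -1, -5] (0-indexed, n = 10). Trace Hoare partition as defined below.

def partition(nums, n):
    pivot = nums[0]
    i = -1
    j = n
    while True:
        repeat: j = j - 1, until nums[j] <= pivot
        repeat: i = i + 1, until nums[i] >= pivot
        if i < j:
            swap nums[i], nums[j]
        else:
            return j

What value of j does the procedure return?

pivot = nums[0] = -2; i = -1, j = 10
j→9 (nums[9]=-5≤-2), i→0 (nums[0]=-2≥-2); i<j, swap → [-5, -6, -4, -10, -3, 1, -11, -9, -1, -2]
j→7 (nums[7]=-9≤-2), i→5 (nums[5]=1≥-2); i<j, swap → [-5, -6, -4, -10, -3, -9, -11, 1, -1, -2]
j→6, i→7; i≥j, return j=6. nums = [-5, -6, -4, -10, -3, -9, -11, 1, -1, -2]

6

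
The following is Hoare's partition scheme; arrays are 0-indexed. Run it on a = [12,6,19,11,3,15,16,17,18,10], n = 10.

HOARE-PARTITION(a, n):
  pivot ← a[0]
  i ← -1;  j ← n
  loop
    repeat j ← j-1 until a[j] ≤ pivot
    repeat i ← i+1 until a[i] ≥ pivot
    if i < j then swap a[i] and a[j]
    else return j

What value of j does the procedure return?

pivot = a[0] = 12; i = -1, j = 10
j→9 (a[9]=10≤12), i→0 (a[0]=12≥12); i<j, swap → [10,6,19,11,3,15,16,17,18,12]
j→4 (a[4]=3≤12), i→2 (a[2]=19≥12); i<j, swap → [10,6,3,11,19,15,16,17,18,12]
j→3, i→4; i≥j, return j=3. a = [10,6,3,11,19,15,16,17,18,12]

3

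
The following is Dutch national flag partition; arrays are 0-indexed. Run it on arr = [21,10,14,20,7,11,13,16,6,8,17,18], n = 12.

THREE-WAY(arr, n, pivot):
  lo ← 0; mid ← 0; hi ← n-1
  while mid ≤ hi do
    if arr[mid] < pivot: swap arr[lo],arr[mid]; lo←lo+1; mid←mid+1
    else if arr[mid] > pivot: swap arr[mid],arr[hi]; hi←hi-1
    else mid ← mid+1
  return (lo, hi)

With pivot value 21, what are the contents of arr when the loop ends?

lo=0 mid=0 hi=11
21=21: mid=1
10<21: swap(0,1), lo=1 mid=2 ⇒ [10,21,14,20,7,11,13,16,6,8,17,18]
14<21: swap(1,2), lo=2 mid=3 ⇒ [10,14,21,20,7,11,13,16,6,8,17,18]
20<21: swap(2,3), lo=3 mid=4 ⇒ [10,14,20,21,7,11,13,16,6,8,17,18]
7<21: swap(3,4), lo=4 mid=5 ⇒ [10,14,20,7,21,11,13,16,6,8,17,18]
11<21: swap(4,5), lo=5 mid=6 ⇒ [10,14,20,7,11,21,13,16,6,8,17,18]
13<21: swap(5,6), lo=6 mid=7 ⇒ [10,14,20,7,11,13,21,16,6,8,17,18]
16<21: swap(6,7), lo=7 mid=8 ⇒ [10,14,20,7,11,13,16,21,6,8,17,18]
6<21: swap(7,8), lo=8 mid=9 ⇒ [10,14,20,7,11,13,16,6,21,8,17,18]
8<21: swap(8,9), lo=9 mid=10 ⇒ [10,14,20,7,11,13,16,6,8,21,17,18]
17<21: swap(9,10), lo=10 mid=11 ⇒ [10,14,20,7,11,13,16,6,8,17,21,18]
18<21: swap(10,11), lo=11 mid=12 ⇒ [10,14,20,7,11,13,16,6,8,17,18,21]
done. lo=11 hi=11; arr=[10,14,20,7,11,13,16,6,8,17,18,21]

[10,14,20,7,11,13,16,6,8,17,18,21]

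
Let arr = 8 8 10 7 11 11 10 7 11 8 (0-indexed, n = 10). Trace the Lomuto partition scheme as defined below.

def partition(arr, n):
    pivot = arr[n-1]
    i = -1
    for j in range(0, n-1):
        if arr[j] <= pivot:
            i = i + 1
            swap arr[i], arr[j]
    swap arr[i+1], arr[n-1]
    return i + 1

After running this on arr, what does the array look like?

pivot = arr[9] = 8; i = -1
j=0: arr[0]=8 ≤ 8 → i=0, swap arr[0],arr[0] (no change) → 8 8 10 7 11 11 10 7 11 8
j=1: arr[1]=8 ≤ 8 → i=1, swap arr[1],arr[1] (no change) → 8 8 10 7 11 11 10 7 11 8
j=2: arr[2]=10 > 8 → no swap
j=3: arr[3]=7 ≤ 8 → i=2, swap arr[2],arr[3] → 8 8 7 10 11 11 10 7 11 8
j=4: arr[4]=11 > 8 → no swap
j=5: arr[5]=11 > 8 → no swap
j=6: arr[6]=10 > 8 → no swap
j=7: arr[7]=7 ≤ 8 → i=3, swap arr[3],arr[7] → 8 8 7 7 11 11 10 10 11 8
j=8: arr[8]=11 > 8 → no swap
final swap arr[4],arr[9] → 8 8 7 7 8 11 10 10 11 11; return 4

8 8 7 7 8 11 10 10 11 11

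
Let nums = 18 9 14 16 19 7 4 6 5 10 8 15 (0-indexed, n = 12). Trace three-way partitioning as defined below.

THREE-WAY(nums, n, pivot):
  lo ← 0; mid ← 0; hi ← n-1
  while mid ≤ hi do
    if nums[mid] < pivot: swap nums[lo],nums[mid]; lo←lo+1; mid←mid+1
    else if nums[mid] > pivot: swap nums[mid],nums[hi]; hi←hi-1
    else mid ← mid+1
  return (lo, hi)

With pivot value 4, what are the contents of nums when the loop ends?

4 14 16 19 7 9 6 5 10 8 15 18

pivot = 4; lo=0, mid=0, hi=11
nums[mid]=18>4: swap nums[0],nums[11]; hi=10 → 15 9 14 16 19 7 4 6 5 10 8 18
nums[mid]=15>4: swap nums[0],nums[10]; hi=9 → 8 9 14 16 19 7 4 6 5 10 15 18
nums[mid]=8>4: swap nums[0],nums[9]; hi=8 → 10 9 14 16 19 7 4 6 5 8 15 18
nums[mid]=10>4: swap nums[0],nums[8]; hi=7 → 5 9 14 16 19 7 4 6 10 8 15 18
nums[mid]=5>4: swap nums[0],nums[7]; hi=6 → 6 9 14 16 19 7 4 5 10 8 15 18
nums[mid]=6>4: swap nums[0],nums[6]; hi=5 → 4 9 14 16 19 7 6 5 10 8 15 18
nums[mid]=4=4: mid=1
nums[mid]=9>4: swap nums[1],nums[5]; hi=4 → 4 7 14 16 19 9 6 5 10 8 15 18
nums[mid]=7>4: swap nums[1],nums[4]; hi=3 → 4 19 14 16 7 9 6 5 10 8 15 18
nums[mid]=19>4: swap nums[1],nums[3]; hi=2 → 4 16 14 19 7 9 6 5 10 8 15 18
nums[mid]=16>4: swap nums[1],nums[2]; hi=1 → 4 14 16 19 7 9 6 5 10 8 15 18
nums[mid]=14>4: swap nums[1],nums[1]; hi=0 → 4 14 16 19 7 9 6 5 10 8 15 18
end: lo=0, hi=0; nums = 4 14 16 19 7 9 6 5 10 8 15 18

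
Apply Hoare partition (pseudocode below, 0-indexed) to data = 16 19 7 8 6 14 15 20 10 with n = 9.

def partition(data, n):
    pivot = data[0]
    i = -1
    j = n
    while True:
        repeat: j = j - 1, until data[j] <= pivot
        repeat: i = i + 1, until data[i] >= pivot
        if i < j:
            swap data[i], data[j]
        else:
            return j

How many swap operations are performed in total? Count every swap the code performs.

pivot = data[0] = 16; i = -1, j = 9
j→8 (data[8]=10≤16), i→0 (data[0]=16≥16); i<j, swap → 10 19 7 8 6 14 15 20 16
j→6 (data[6]=15≤16), i→1 (data[1]=19≥16); i<j, swap → 10 15 7 8 6 14 19 20 16
j→5, i→6; i≥j, return j=5. data = 10 15 7 8 6 14 19 20 16

2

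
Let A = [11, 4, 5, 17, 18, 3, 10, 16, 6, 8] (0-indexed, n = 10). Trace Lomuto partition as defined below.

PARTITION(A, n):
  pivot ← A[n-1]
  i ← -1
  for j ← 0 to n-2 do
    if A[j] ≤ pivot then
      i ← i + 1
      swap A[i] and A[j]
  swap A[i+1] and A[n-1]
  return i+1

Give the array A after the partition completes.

[4, 5, 3, 6, 8, 11, 10, 16, 17, 18]

pivot=8, i=-1
j=0: 11>8, skip
j=1: 4≤8, i=0, swap(0,1) ⇒ [4, 11, 5, 17, 18, 3, 10, 16, 6, 8]
j=2: 5≤8, i=1, swap(1,2) ⇒ [4, 5, 11, 17, 18, 3, 10, 16, 6, 8]
j=3: 17>8, skip
j=4: 18>8, skip
j=5: 3≤8, i=2, swap(2,5) ⇒ [4, 5, 3, 17, 18, 11, 10, 16, 6, 8]
j=6: 10>8, skip
j=7: 16>8, skip
j=8: 6≤8, i=3, swap(3,8) ⇒ [4, 5, 3, 6, 18, 11, 10, 16, 17, 8]
swap(4,9) ⇒ [4, 5, 3, 6, 8, 11, 10, 16, 17, 18]; return 4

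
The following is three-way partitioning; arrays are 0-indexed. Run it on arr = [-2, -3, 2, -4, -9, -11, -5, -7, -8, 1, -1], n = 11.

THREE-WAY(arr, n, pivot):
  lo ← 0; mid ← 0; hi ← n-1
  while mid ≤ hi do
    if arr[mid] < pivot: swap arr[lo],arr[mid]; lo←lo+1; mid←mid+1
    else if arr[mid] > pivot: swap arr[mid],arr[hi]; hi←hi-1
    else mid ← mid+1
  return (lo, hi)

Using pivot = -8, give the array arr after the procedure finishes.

lo=0 mid=0 hi=10
-2>-8: swap(0,10), hi=9 ⇒ [-1, -3, 2, -4, -9, -11, -5, -7, -8, 1, -2]
-1>-8: swap(0,9), hi=8 ⇒ [1, -3, 2, -4, -9, -11, -5, -7, -8, -1, -2]
1>-8: swap(0,8), hi=7 ⇒ [-8, -3, 2, -4, -9, -11, -5, -7, 1, -1, -2]
-8=-8: mid=1
-3>-8: swap(1,7), hi=6 ⇒ [-8, -7, 2, -4, -9, -11, -5, -3, 1, -1, -2]
-7>-8: swap(1,6), hi=5 ⇒ [-8, -5, 2, -4, -9, -11, -7, -3, 1, -1, -2]
-5>-8: swap(1,5), hi=4 ⇒ [-8, -11, 2, -4, -9, -5, -7, -3, 1, -1, -2]
-11<-8: swap(0,1), lo=1 mid=2 ⇒ [-11, -8, 2, -4, -9, -5, -7, -3, 1, -1, -2]
2>-8: swap(2,4), hi=3 ⇒ [-11, -8, -9, -4, 2, -5, -7, -3, 1, -1, -2]
-9<-8: swap(1,2), lo=2 mid=3 ⇒ [-11, -9, -8, -4, 2, -5, -7, -3, 1, -1, -2]
-4>-8: swap(3,3), hi=2 ⇒ [-11, -9, -8, -4, 2, -5, -7, -3, 1, -1, -2]
done. lo=2 hi=2; arr=[-11, -9, -8, -4, 2, -5, -7, -3, 1, -1, -2]

[-11, -9, -8, -4, 2, -5, -7, -3, 1, -1, -2]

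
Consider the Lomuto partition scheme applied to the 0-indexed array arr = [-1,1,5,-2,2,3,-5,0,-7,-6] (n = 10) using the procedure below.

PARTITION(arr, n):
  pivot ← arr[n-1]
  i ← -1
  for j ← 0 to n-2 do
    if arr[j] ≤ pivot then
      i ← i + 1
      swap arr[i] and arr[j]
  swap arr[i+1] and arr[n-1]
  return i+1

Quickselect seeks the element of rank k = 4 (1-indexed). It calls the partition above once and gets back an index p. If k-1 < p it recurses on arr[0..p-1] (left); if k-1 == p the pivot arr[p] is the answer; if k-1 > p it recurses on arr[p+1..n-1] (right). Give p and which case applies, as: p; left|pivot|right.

pivot = arr[9] = -6; i = -1
j=0: arr[0]=-1 > -6 → no swap
j=1: arr[1]=1 > -6 → no swap
j=2: arr[2]=5 > -6 → no swap
j=3: arr[3]=-2 > -6 → no swap
j=4: arr[4]=2 > -6 → no swap
j=5: arr[5]=3 > -6 → no swap
j=6: arr[6]=-5 > -6 → no swap
j=7: arr[7]=0 > -6 → no swap
j=8: arr[8]=-7 ≤ -6 → i=0, swap arr[0],arr[8] → [-7,1,5,-2,2,3,-5,0,-1,-6]
final swap arr[1],arr[9] → [-7,-6,5,-2,2,3,-5,0,-1,1]; return 1
p = 1; k-1 = 3 > 1 ⇒ right

1; right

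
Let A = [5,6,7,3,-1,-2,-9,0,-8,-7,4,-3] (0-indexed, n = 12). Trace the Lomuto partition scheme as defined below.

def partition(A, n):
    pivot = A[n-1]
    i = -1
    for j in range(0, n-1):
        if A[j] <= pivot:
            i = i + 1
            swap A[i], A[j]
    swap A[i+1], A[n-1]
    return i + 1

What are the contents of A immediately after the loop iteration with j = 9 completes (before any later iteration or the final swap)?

pivot=-3, i=-1
j=0: 5>-3, skip
j=1: 6>-3, skip
j=2: 7>-3, skip
j=3: 3>-3, skip
j=4: -1>-3, skip
j=5: -2>-3, skip
j=6: -9≤-3, i=0, swap(0,6) ⇒ [-9,6,7,3,-1,-2,5,0,-8,-7,4,-3]
j=7: 0>-3, skip
j=8: -8≤-3, i=1, swap(1,8) ⇒ [-9,-8,7,3,-1,-2,5,0,6,-7,4,-3]
j=9: -7≤-3, i=2, swap(2,9) ⇒ [-9,-8,-7,3,-1,-2,5,0,6,7,4,-3]
(after j=9) A = [-9,-8,-7,3,-1,-2,5,0,6,7,4,-3]

[-9,-8,-7,3,-1,-2,5,0,6,7,4,-3]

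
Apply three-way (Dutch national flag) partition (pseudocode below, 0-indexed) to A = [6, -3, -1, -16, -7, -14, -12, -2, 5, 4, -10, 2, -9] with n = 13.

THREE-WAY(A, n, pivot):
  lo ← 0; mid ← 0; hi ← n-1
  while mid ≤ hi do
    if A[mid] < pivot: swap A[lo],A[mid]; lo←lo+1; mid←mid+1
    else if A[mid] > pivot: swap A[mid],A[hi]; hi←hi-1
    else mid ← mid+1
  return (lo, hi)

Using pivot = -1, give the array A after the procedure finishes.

[-9, -3, -16, -7, -14, -12, -2, -10, -1, 4, 2, 5, 6]

lo=0 mid=0 hi=12
6>-1: swap(0,12), hi=11 ⇒ [-9, -3, -1, -16, -7, -14, -12, -2, 5, 4, -10, 2, 6]
-9<-1: swap(0,0), lo=1 mid=1 ⇒ [-9, -3, -1, -16, -7, -14, -12, -2, 5, 4, -10, 2, 6]
-3<-1: swap(1,1), lo=2 mid=2 ⇒ [-9, -3, -1, -16, -7, -14, -12, -2, 5, 4, -10, 2, 6]
-1=-1: mid=3
-16<-1: swap(2,3), lo=3 mid=4 ⇒ [-9, -3, -16, -1, -7, -14, -12, -2, 5, 4, -10, 2, 6]
-7<-1: swap(3,4), lo=4 mid=5 ⇒ [-9, -3, -16, -7, -1, -14, -12, -2, 5, 4, -10, 2, 6]
-14<-1: swap(4,5), lo=5 mid=6 ⇒ [-9, -3, -16, -7, -14, -1, -12, -2, 5, 4, -10, 2, 6]
-12<-1: swap(5,6), lo=6 mid=7 ⇒ [-9, -3, -16, -7, -14, -12, -1, -2, 5, 4, -10, 2, 6]
-2<-1: swap(6,7), lo=7 mid=8 ⇒ [-9, -3, -16, -7, -14, -12, -2, -1, 5, 4, -10, 2, 6]
5>-1: swap(8,11), hi=10 ⇒ [-9, -3, -16, -7, -14, -12, -2, -1, 2, 4, -10, 5, 6]
2>-1: swap(8,10), hi=9 ⇒ [-9, -3, -16, -7, -14, -12, -2, -1, -10, 4, 2, 5, 6]
-10<-1: swap(7,8), lo=8 mid=9 ⇒ [-9, -3, -16, -7, -14, -12, -2, -10, -1, 4, 2, 5, 6]
4>-1: swap(9,9), hi=8 ⇒ [-9, -3, -16, -7, -14, -12, -2, -10, -1, 4, 2, 5, 6]
done. lo=8 hi=8; A=[-9, -3, -16, -7, -14, -12, -2, -10, -1, 4, 2, 5, 6]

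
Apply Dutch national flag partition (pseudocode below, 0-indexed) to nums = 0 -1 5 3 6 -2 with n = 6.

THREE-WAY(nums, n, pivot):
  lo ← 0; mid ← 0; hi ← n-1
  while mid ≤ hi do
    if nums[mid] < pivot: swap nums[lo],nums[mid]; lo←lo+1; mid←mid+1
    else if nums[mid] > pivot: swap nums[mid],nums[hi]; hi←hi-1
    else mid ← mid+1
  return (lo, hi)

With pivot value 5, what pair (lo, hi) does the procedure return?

(4, 4)

lo=0 mid=0 hi=5
0<5: swap(0,0), lo=1 mid=1 ⇒ 0 -1 5 3 6 -2
-1<5: swap(1,1), lo=2 mid=2 ⇒ 0 -1 5 3 6 -2
5=5: mid=3
3<5: swap(2,3), lo=3 mid=4 ⇒ 0 -1 3 5 6 -2
6>5: swap(4,5), hi=4 ⇒ 0 -1 3 5 -2 6
-2<5: swap(3,4), lo=4 mid=5 ⇒ 0 -1 3 -2 5 6
done. lo=4 hi=4; nums=0 -1 3 -2 5 6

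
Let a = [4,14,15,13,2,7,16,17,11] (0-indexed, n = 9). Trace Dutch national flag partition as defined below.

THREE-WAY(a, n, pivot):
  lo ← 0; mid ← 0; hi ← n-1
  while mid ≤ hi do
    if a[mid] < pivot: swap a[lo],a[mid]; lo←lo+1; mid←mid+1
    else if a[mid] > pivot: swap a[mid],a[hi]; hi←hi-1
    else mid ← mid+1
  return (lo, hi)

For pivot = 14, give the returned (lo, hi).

(5, 5)

pivot = 14; lo=0, mid=0, hi=8
a[mid]=4<14: swap a[0],a[0]; lo=1,mid=1 → [4,14,15,13,2,7,16,17,11]
a[mid]=14=14: mid=2
a[mid]=15>14: swap a[2],a[8]; hi=7 → [4,14,11,13,2,7,16,17,15]
a[mid]=11<14: swap a[1],a[2]; lo=2,mid=3 → [4,11,14,13,2,7,16,17,15]
a[mid]=13<14: swap a[2],a[3]; lo=3,mid=4 → [4,11,13,14,2,7,16,17,15]
a[mid]=2<14: swap a[3],a[4]; lo=4,mid=5 → [4,11,13,2,14,7,16,17,15]
a[mid]=7<14: swap a[4],a[5]; lo=5,mid=6 → [4,11,13,2,7,14,16,17,15]
a[mid]=16>14: swap a[6],a[7]; hi=6 → [4,11,13,2,7,14,17,16,15]
a[mid]=17>14: swap a[6],a[6]; hi=5 → [4,11,13,2,7,14,17,16,15]
end: lo=5, hi=5; a = [4,11,13,2,7,14,17,16,15]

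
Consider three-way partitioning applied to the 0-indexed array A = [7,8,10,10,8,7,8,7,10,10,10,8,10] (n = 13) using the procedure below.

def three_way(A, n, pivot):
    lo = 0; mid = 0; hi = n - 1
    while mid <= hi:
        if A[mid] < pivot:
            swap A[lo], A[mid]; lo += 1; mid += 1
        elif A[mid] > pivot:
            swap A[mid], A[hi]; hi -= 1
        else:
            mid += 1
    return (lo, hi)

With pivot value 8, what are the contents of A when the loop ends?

lo=0 mid=0 hi=12
7<8: swap(0,0), lo=1 mid=1 ⇒ [7,8,10,10,8,7,8,7,10,10,10,8,10]
8=8: mid=2
10>8: swap(2,12), hi=11 ⇒ [7,8,10,10,8,7,8,7,10,10,10,8,10]
10>8: swap(2,11), hi=10 ⇒ [7,8,8,10,8,7,8,7,10,10,10,10,10]
8=8: mid=3
10>8: swap(3,10), hi=9 ⇒ [7,8,8,10,8,7,8,7,10,10,10,10,10]
10>8: swap(3,9), hi=8 ⇒ [7,8,8,10,8,7,8,7,10,10,10,10,10]
10>8: swap(3,8), hi=7 ⇒ [7,8,8,10,8,7,8,7,10,10,10,10,10]
10>8: swap(3,7), hi=6 ⇒ [7,8,8,7,8,7,8,10,10,10,10,10,10]
7<8: swap(1,3), lo=2 mid=4 ⇒ [7,7,8,8,8,7,8,10,10,10,10,10,10]
8=8: mid=5
7<8: swap(2,5), lo=3 mid=6 ⇒ [7,7,7,8,8,8,8,10,10,10,10,10,10]
8=8: mid=7
done. lo=3 hi=6; A=[7,7,7,8,8,8,8,10,10,10,10,10,10]

[7,7,7,8,8,8,8,10,10,10,10,10,10]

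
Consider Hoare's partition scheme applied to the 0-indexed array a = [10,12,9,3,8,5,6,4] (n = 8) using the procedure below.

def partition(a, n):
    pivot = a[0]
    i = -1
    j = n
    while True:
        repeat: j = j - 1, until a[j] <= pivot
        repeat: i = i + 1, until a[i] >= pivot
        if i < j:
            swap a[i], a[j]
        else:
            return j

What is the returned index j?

pivot = a[0] = 10; i = -1, j = 8
j→7 (a[7]=4≤10), i→0 (a[0]=10≥10); i<j, swap → [4,12,9,3,8,5,6,10]
j→6 (a[6]=6≤10), i→1 (a[1]=12≥10); i<j, swap → [4,6,9,3,8,5,12,10]
j→5, i→6; i≥j, return j=5. a = [4,6,9,3,8,5,12,10]

5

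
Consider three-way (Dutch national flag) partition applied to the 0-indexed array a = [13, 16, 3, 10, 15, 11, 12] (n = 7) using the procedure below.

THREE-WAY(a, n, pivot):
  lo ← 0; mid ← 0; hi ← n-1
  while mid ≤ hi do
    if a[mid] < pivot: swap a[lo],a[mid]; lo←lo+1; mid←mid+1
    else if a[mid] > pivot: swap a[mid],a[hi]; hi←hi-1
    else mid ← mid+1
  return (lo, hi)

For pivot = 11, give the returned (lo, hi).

(2, 2)

lo=0 mid=0 hi=6
13>11: swap(0,6), hi=5 ⇒ [12, 16, 3, 10, 15, 11, 13]
12>11: swap(0,5), hi=4 ⇒ [11, 16, 3, 10, 15, 12, 13]
11=11: mid=1
16>11: swap(1,4), hi=3 ⇒ [11, 15, 3, 10, 16, 12, 13]
15>11: swap(1,3), hi=2 ⇒ [11, 10, 3, 15, 16, 12, 13]
10<11: swap(0,1), lo=1 mid=2 ⇒ [10, 11, 3, 15, 16, 12, 13]
3<11: swap(1,2), lo=2 mid=3 ⇒ [10, 3, 11, 15, 16, 12, 13]
done. lo=2 hi=2; a=[10, 3, 11, 15, 16, 12, 13]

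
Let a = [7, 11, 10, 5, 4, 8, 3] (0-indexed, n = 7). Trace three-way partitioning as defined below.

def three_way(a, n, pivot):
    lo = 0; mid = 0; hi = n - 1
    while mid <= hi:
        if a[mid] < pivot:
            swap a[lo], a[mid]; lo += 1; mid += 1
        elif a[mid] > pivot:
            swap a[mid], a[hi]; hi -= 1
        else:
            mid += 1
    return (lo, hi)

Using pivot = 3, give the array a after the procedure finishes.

[3, 10, 5, 4, 8, 11, 7]

lo=0 mid=0 hi=6
7>3: swap(0,6), hi=5 ⇒ [3, 11, 10, 5, 4, 8, 7]
3=3: mid=1
11>3: swap(1,5), hi=4 ⇒ [3, 8, 10, 5, 4, 11, 7]
8>3: swap(1,4), hi=3 ⇒ [3, 4, 10, 5, 8, 11, 7]
4>3: swap(1,3), hi=2 ⇒ [3, 5, 10, 4, 8, 11, 7]
5>3: swap(1,2), hi=1 ⇒ [3, 10, 5, 4, 8, 11, 7]
10>3: swap(1,1), hi=0 ⇒ [3, 10, 5, 4, 8, 11, 7]
done. lo=0 hi=0; a=[3, 10, 5, 4, 8, 11, 7]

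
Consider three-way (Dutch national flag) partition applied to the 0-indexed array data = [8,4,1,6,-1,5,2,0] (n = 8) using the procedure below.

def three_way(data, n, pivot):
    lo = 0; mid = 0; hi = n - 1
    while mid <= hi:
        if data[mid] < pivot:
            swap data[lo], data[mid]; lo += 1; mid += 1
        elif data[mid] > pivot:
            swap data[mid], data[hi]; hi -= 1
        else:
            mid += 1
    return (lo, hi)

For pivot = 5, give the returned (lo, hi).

lo=0 mid=0 hi=7
8>5: swap(0,7), hi=6 ⇒ [0,4,1,6,-1,5,2,8]
0<5: swap(0,0), lo=1 mid=1 ⇒ [0,4,1,6,-1,5,2,8]
4<5: swap(1,1), lo=2 mid=2 ⇒ [0,4,1,6,-1,5,2,8]
1<5: swap(2,2), lo=3 mid=3 ⇒ [0,4,1,6,-1,5,2,8]
6>5: swap(3,6), hi=5 ⇒ [0,4,1,2,-1,5,6,8]
2<5: swap(3,3), lo=4 mid=4 ⇒ [0,4,1,2,-1,5,6,8]
-1<5: swap(4,4), lo=5 mid=5 ⇒ [0,4,1,2,-1,5,6,8]
5=5: mid=6
done. lo=5 hi=5; data=[0,4,1,2,-1,5,6,8]

(5, 5)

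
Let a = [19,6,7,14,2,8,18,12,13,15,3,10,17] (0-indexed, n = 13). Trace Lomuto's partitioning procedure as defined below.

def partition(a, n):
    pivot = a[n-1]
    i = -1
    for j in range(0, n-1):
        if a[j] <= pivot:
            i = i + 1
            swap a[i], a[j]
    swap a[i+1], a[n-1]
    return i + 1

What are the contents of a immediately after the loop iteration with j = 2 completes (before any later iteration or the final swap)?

pivot = a[12] = 17; i = -1
j=0: a[0]=19 > 17 → no swap
j=1: a[1]=6 ≤ 17 → i=0, swap a[0],a[1] → [6,19,7,14,2,8,18,12,13,15,3,10,17]
j=2: a[2]=7 ≤ 17 → i=1, swap a[1],a[2] → [6,7,19,14,2,8,18,12,13,15,3,10,17]
(after j=2) a = [6,7,19,14,2,8,18,12,13,15,3,10,17]

[6,7,19,14,2,8,18,12,13,15,3,10,17]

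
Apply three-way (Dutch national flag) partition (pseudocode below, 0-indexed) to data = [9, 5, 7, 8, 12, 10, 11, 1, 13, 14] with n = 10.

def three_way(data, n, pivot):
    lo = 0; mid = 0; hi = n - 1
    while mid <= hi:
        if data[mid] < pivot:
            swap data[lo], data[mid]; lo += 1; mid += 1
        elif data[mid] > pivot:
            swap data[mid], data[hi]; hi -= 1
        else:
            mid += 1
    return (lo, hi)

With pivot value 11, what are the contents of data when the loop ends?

[9, 5, 7, 8, 1, 10, 11, 13, 14, 12]

lo=0 mid=0 hi=9
9<11: swap(0,0), lo=1 mid=1 ⇒ [9, 5, 7, 8, 12, 10, 11, 1, 13, 14]
5<11: swap(1,1), lo=2 mid=2 ⇒ [9, 5, 7, 8, 12, 10, 11, 1, 13, 14]
7<11: swap(2,2), lo=3 mid=3 ⇒ [9, 5, 7, 8, 12, 10, 11, 1, 13, 14]
8<11: swap(3,3), lo=4 mid=4 ⇒ [9, 5, 7, 8, 12, 10, 11, 1, 13, 14]
12>11: swap(4,9), hi=8 ⇒ [9, 5, 7, 8, 14, 10, 11, 1, 13, 12]
14>11: swap(4,8), hi=7 ⇒ [9, 5, 7, 8, 13, 10, 11, 1, 14, 12]
13>11: swap(4,7), hi=6 ⇒ [9, 5, 7, 8, 1, 10, 11, 13, 14, 12]
1<11: swap(4,4), lo=5 mid=5 ⇒ [9, 5, 7, 8, 1, 10, 11, 13, 14, 12]
10<11: swap(5,5), lo=6 mid=6 ⇒ [9, 5, 7, 8, 1, 10, 11, 13, 14, 12]
11=11: mid=7
done. lo=6 hi=6; data=[9, 5, 7, 8, 1, 10, 11, 13, 14, 12]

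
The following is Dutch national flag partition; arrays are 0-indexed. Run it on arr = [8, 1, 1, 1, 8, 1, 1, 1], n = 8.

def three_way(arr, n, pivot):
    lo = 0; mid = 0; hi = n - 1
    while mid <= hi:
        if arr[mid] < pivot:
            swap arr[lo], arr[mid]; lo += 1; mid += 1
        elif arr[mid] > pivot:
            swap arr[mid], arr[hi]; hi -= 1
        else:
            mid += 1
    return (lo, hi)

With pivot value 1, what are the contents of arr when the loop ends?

[1, 1, 1, 1, 1, 1, 8, 8]

pivot = 1; lo=0, mid=0, hi=7
arr[mid]=8>1: swap arr[0],arr[7]; hi=6 → [1, 1, 1, 1, 8, 1, 1, 8]
arr[mid]=1=1: mid=1
arr[mid]=1=1: mid=2
arr[mid]=1=1: mid=3
arr[mid]=1=1: mid=4
arr[mid]=8>1: swap arr[4],arr[6]; hi=5 → [1, 1, 1, 1, 1, 1, 8, 8]
arr[mid]=1=1: mid=5
arr[mid]=1=1: mid=6
end: lo=0, hi=5; arr = [1, 1, 1, 1, 1, 1, 8, 8]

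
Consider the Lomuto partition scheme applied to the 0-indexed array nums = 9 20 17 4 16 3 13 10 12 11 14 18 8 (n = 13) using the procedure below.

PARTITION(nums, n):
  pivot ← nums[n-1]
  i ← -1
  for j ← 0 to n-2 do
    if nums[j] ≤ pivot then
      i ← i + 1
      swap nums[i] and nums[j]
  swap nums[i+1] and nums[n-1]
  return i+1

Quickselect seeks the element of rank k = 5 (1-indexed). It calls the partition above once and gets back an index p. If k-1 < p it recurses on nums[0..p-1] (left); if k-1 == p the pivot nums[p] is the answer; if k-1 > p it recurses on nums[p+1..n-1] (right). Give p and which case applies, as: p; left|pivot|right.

pivot=8, i=-1
j=0: 9>8, skip
j=1: 20>8, skip
j=2: 17>8, skip
j=3: 4≤8, i=0, swap(0,3) ⇒ 4 20 17 9 16 3 13 10 12 11 14 18 8
j=4: 16>8, skip
j=5: 3≤8, i=1, swap(1,5) ⇒ 4 3 17 9 16 20 13 10 12 11 14 18 8
j=6: 13>8, skip
j=7: 10>8, skip
j=8: 12>8, skip
j=9: 11>8, skip
j=10: 14>8, skip
j=11: 18>8, skip
swap(2,12) ⇒ 4 3 8 9 16 20 13 10 12 11 14 18 17; return 2
p = 2; k-1 = 4 > 2 ⇒ right

2; right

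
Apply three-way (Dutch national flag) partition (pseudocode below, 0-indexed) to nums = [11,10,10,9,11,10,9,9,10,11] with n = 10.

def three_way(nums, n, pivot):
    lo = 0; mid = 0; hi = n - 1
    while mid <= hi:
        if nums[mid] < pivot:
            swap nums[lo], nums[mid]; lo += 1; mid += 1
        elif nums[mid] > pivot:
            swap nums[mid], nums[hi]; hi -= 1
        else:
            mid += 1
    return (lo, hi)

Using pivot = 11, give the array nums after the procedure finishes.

[10,10,9,10,9,9,10,11,11,11]

pivot = 11; lo=0, mid=0, hi=9
nums[mid]=11=11: mid=1
nums[mid]=10<11: swap nums[0],nums[1]; lo=1,mid=2 → [10,11,10,9,11,10,9,9,10,11]
nums[mid]=10<11: swap nums[1],nums[2]; lo=2,mid=3 → [10,10,11,9,11,10,9,9,10,11]
nums[mid]=9<11: swap nums[2],nums[3]; lo=3,mid=4 → [10,10,9,11,11,10,9,9,10,11]
nums[mid]=11=11: mid=5
nums[mid]=10<11: swap nums[3],nums[5]; lo=4,mid=6 → [10,10,9,10,11,11,9,9,10,11]
nums[mid]=9<11: swap nums[4],nums[6]; lo=5,mid=7 → [10,10,9,10,9,11,11,9,10,11]
nums[mid]=9<11: swap nums[5],nums[7]; lo=6,mid=8 → [10,10,9,10,9,9,11,11,10,11]
nums[mid]=10<11: swap nums[6],nums[8]; lo=7,mid=9 → [10,10,9,10,9,9,10,11,11,11]
nums[mid]=11=11: mid=10
end: lo=7, hi=9; nums = [10,10,9,10,9,9,10,11,11,11]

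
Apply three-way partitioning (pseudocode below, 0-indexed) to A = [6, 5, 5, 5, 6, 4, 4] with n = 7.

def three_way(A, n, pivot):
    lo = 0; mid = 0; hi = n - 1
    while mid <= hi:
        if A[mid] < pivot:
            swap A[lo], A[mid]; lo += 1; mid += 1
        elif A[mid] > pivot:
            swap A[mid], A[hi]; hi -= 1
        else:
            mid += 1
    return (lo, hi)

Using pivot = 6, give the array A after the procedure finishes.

[5, 5, 5, 4, 4, 6, 6]

pivot = 6; lo=0, mid=0, hi=6
A[mid]=6=6: mid=1
A[mid]=5<6: swap A[0],A[1]; lo=1,mid=2 → [5, 6, 5, 5, 6, 4, 4]
A[mid]=5<6: swap A[1],A[2]; lo=2,mid=3 → [5, 5, 6, 5, 6, 4, 4]
A[mid]=5<6: swap A[2],A[3]; lo=3,mid=4 → [5, 5, 5, 6, 6, 4, 4]
A[mid]=6=6: mid=5
A[mid]=4<6: swap A[3],A[5]; lo=4,mid=6 → [5, 5, 5, 4, 6, 6, 4]
A[mid]=4<6: swap A[4],A[6]; lo=5,mid=7 → [5, 5, 5, 4, 4, 6, 6]
end: lo=5, hi=6; A = [5, 5, 5, 4, 4, 6, 6]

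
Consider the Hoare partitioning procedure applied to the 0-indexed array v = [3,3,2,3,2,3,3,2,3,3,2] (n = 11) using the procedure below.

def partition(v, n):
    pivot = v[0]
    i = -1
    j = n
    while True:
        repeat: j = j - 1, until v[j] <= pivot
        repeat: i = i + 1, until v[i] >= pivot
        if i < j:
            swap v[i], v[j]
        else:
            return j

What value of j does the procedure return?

pivot = v[0] = 3; i = -1, j = 11
j→10 (v[10]=2≤3), i→0 (v[0]=3≥3); i<j, swap → [2,3,2,3,2,3,3,2,3,3,3]
j→9 (v[9]=3≤3), i→1 (v[1]=3≥3); i<j, swap → [2,3,2,3,2,3,3,2,3,3,3]
j→8 (v[8]=3≤3), i→3 (v[3]=3≥3); i<j, swap → [2,3,2,3,2,3,3,2,3,3,3]
j→7 (v[7]=2≤3), i→5 (v[5]=3≥3); i<j, swap → [2,3,2,3,2,2,3,3,3,3,3]
j→6, i→6; i≥j, return j=6. v = [2,3,2,3,2,2,3,3,3,3,3]

6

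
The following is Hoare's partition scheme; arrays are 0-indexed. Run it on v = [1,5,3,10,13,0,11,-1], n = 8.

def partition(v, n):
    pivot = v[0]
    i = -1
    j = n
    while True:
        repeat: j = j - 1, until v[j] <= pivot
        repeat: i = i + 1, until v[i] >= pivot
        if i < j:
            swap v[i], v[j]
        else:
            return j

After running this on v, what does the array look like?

[-1,0,3,10,13,5,11,1]

pivot=1
j stops at 7 (-1), i stops at 0 (1); swap ⇒ [-1,5,3,10,13,0,11,1]
j stops at 5 (0), i stops at 1 (5); swap ⇒ [-1,0,3,10,13,5,11,1]
j stops at 1, i stops at 2; i≥j ⇒ return 1. v=[-1,0,3,10,13,5,11,1]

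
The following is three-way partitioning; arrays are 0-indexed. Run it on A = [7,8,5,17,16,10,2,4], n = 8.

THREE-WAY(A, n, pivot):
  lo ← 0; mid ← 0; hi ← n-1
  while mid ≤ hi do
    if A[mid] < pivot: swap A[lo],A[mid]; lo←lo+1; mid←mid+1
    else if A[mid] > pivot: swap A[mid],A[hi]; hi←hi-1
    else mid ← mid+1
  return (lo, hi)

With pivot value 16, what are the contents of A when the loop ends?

[7,8,5,4,10,2,16,17]

pivot = 16; lo=0, mid=0, hi=7
A[mid]=7<16: swap A[0],A[0]; lo=1,mid=1 → [7,8,5,17,16,10,2,4]
A[mid]=8<16: swap A[1],A[1]; lo=2,mid=2 → [7,8,5,17,16,10,2,4]
A[mid]=5<16: swap A[2],A[2]; lo=3,mid=3 → [7,8,5,17,16,10,2,4]
A[mid]=17>16: swap A[3],A[7]; hi=6 → [7,8,5,4,16,10,2,17]
A[mid]=4<16: swap A[3],A[3]; lo=4,mid=4 → [7,8,5,4,16,10,2,17]
A[mid]=16=16: mid=5
A[mid]=10<16: swap A[4],A[5]; lo=5,mid=6 → [7,8,5,4,10,16,2,17]
A[mid]=2<16: swap A[5],A[6]; lo=6,mid=7 → [7,8,5,4,10,2,16,17]
end: lo=6, hi=6; A = [7,8,5,4,10,2,16,17]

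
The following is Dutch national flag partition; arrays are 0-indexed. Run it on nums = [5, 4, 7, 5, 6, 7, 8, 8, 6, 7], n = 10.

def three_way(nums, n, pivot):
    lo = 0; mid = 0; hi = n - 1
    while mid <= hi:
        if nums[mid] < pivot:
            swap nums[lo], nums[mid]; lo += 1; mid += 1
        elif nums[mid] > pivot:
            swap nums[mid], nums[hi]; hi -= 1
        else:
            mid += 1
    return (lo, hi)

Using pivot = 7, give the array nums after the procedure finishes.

lo=0 mid=0 hi=9
5<7: swap(0,0), lo=1 mid=1 ⇒ [5, 4, 7, 5, 6, 7, 8, 8, 6, 7]
4<7: swap(1,1), lo=2 mid=2 ⇒ [5, 4, 7, 5, 6, 7, 8, 8, 6, 7]
7=7: mid=3
5<7: swap(2,3), lo=3 mid=4 ⇒ [5, 4, 5, 7, 6, 7, 8, 8, 6, 7]
6<7: swap(3,4), lo=4 mid=5 ⇒ [5, 4, 5, 6, 7, 7, 8, 8, 6, 7]
7=7: mid=6
8>7: swap(6,9), hi=8 ⇒ [5, 4, 5, 6, 7, 7, 7, 8, 6, 8]
7=7: mid=7
8>7: swap(7,8), hi=7 ⇒ [5, 4, 5, 6, 7, 7, 7, 6, 8, 8]
6<7: swap(4,7), lo=5 mid=8 ⇒ [5, 4, 5, 6, 6, 7, 7, 7, 8, 8]
done. lo=5 hi=7; nums=[5, 4, 5, 6, 6, 7, 7, 7, 8, 8]

[5, 4, 5, 6, 6, 7, 7, 7, 8, 8]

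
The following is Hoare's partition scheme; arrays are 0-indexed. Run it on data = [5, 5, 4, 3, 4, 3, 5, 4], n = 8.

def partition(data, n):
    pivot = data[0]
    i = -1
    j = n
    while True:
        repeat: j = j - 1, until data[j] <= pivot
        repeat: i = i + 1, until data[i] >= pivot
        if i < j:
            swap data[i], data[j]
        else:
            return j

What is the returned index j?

pivot=5
j stops at 7 (4), i stops at 0 (5); swap ⇒ [4, 5, 4, 3, 4, 3, 5, 5]
j stops at 6 (5), i stops at 1 (5); swap ⇒ [4, 5, 4, 3, 4, 3, 5, 5]
j stops at 5, i stops at 6; i≥j ⇒ return 5. data=[4, 5, 4, 3, 4, 3, 5, 5]

5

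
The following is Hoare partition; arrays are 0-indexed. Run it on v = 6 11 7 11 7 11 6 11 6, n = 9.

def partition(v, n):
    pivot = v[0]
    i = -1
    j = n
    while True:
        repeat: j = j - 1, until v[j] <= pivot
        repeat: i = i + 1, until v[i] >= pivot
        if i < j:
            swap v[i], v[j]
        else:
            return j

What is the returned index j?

1

pivot = v[0] = 6; i = -1, j = 9
j→8 (v[8]=6≤6), i→0 (v[0]=6≥6); i<j, swap → 6 11 7 11 7 11 6 11 6
j→6 (v[6]=6≤6), i→1 (v[1]=11≥6); i<j, swap → 6 6 7 11 7 11 11 11 6
j→1, i→2; i≥j, return j=1. v = 6 6 7 11 7 11 11 11 6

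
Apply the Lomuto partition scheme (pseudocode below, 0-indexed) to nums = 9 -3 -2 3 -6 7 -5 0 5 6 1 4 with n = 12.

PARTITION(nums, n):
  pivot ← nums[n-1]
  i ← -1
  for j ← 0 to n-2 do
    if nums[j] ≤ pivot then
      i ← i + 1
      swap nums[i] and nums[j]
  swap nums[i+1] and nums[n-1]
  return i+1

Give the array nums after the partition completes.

-3 -2 3 -6 -5 0 1 4 5 6 9 7

pivot = nums[11] = 4; i = -1
j=0: nums[0]=9 > 4 → no swap
j=1: nums[1]=-3 ≤ 4 → i=0, swap nums[0],nums[1] → -3 9 -2 3 -6 7 -5 0 5 6 1 4
j=2: nums[2]=-2 ≤ 4 → i=1, swap nums[1],nums[2] → -3 -2 9 3 -6 7 -5 0 5 6 1 4
j=3: nums[3]=3 ≤ 4 → i=2, swap nums[2],nums[3] → -3 -2 3 9 -6 7 -5 0 5 6 1 4
j=4: nums[4]=-6 ≤ 4 → i=3, swap nums[3],nums[4] → -3 -2 3 -6 9 7 -5 0 5 6 1 4
j=5: nums[5]=7 > 4 → no swap
j=6: nums[6]=-5 ≤ 4 → i=4, swap nums[4],nums[6] → -3 -2 3 -6 -5 7 9 0 5 6 1 4
j=7: nums[7]=0 ≤ 4 → i=5, swap nums[5],nums[7] → -3 -2 3 -6 -5 0 9 7 5 6 1 4
j=8: nums[8]=5 > 4 → no swap
j=9: nums[9]=6 > 4 → no swap
j=10: nums[10]=1 ≤ 4 → i=6, swap nums[6],nums[10] → -3 -2 3 -6 -5 0 1 7 5 6 9 4
final swap nums[7],nums[11] → -3 -2 3 -6 -5 0 1 4 5 6 9 7; return 7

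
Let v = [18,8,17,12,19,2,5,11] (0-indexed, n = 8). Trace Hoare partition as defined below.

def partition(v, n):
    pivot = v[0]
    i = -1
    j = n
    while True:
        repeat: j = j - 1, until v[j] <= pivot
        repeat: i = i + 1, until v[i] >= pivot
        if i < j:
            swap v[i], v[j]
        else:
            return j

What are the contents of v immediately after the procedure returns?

[11,8,17,12,5,2,19,18]

pivot=18
j stops at 7 (11), i stops at 0 (18); swap ⇒ [11,8,17,12,19,2,5,18]
j stops at 6 (5), i stops at 4 (19); swap ⇒ [11,8,17,12,5,2,19,18]
j stops at 5, i stops at 6; i≥j ⇒ return 5. v=[11,8,17,12,5,2,19,18]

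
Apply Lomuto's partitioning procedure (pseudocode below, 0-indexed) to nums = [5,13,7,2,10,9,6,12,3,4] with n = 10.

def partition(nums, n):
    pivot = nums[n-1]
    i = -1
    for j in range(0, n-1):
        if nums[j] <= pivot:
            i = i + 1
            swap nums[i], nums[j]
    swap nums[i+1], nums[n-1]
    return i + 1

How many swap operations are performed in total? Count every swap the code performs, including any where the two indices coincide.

pivot = nums[9] = 4; i = -1
j=0: nums[0]=5 > 4 → no swap
j=1: nums[1]=13 > 4 → no swap
j=2: nums[2]=7 > 4 → no swap
j=3: nums[3]=2 ≤ 4 → i=0, swap nums[0],nums[3] → [2,13,7,5,10,9,6,12,3,4]
j=4: nums[4]=10 > 4 → no swap
j=5: nums[5]=9 > 4 → no swap
j=6: nums[6]=6 > 4 → no swap
j=7: nums[7]=12 > 4 → no swap
j=8: nums[8]=3 ≤ 4 → i=1, swap nums[1],nums[8] → [2,3,7,5,10,9,6,12,13,4]
final swap nums[2],nums[9] → [2,3,4,5,10,9,6,12,13,7]; return 2

3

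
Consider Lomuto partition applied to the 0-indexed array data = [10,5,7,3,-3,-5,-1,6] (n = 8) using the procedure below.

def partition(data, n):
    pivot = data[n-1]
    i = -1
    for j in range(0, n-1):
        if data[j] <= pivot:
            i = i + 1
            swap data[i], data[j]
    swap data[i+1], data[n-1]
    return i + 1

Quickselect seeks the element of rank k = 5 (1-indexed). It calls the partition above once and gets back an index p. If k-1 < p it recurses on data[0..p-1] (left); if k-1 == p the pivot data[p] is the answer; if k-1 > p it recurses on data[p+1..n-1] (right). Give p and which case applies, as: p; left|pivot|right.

pivot = data[7] = 6; i = -1
j=0: data[0]=10 > 6 → no swap
j=1: data[1]=5 ≤ 6 → i=0, swap data[0],data[1] → [5,10,7,3,-3,-5,-1,6]
j=2: data[2]=7 > 6 → no swap
j=3: data[3]=3 ≤ 6 → i=1, swap data[1],data[3] → [5,3,7,10,-3,-5,-1,6]
j=4: data[4]=-3 ≤ 6 → i=2, swap data[2],data[4] → [5,3,-3,10,7,-5,-1,6]
j=5: data[5]=-5 ≤ 6 → i=3, swap data[3],data[5] → [5,3,-3,-5,7,10,-1,6]
j=6: data[6]=-1 ≤ 6 → i=4, swap data[4],data[6] → [5,3,-3,-5,-1,10,7,6]
final swap data[5],data[7] → [5,3,-3,-5,-1,6,7,10]; return 5
p = 5; k-1 = 4 < 5 ⇒ left

5; left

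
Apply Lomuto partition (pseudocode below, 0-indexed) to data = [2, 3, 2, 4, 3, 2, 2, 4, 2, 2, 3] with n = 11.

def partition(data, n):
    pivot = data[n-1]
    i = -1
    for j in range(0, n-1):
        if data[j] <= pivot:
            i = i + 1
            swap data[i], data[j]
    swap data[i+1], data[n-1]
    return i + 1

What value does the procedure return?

8

pivot=3, i=-1
j=0: 2≤3, i=0, swap(0,0) ⇒ [2, 3, 2, 4, 3, 2, 2, 4, 2, 2, 3]
j=1: 3≤3, i=1, swap(1,1) ⇒ [2, 3, 2, 4, 3, 2, 2, 4, 2, 2, 3]
j=2: 2≤3, i=2, swap(2,2) ⇒ [2, 3, 2, 4, 3, 2, 2, 4, 2, 2, 3]
j=3: 4>3, skip
j=4: 3≤3, i=3, swap(3,4) ⇒ [2, 3, 2, 3, 4, 2, 2, 4, 2, 2, 3]
j=5: 2≤3, i=4, swap(4,5) ⇒ [2, 3, 2, 3, 2, 4, 2, 4, 2, 2, 3]
j=6: 2≤3, i=5, swap(5,6) ⇒ [2, 3, 2, 3, 2, 2, 4, 4, 2, 2, 3]
j=7: 4>3, skip
j=8: 2≤3, i=6, swap(6,8) ⇒ [2, 3, 2, 3, 2, 2, 2, 4, 4, 2, 3]
j=9: 2≤3, i=7, swap(7,9) ⇒ [2, 3, 2, 3, 2, 2, 2, 2, 4, 4, 3]
swap(8,10) ⇒ [2, 3, 2, 3, 2, 2, 2, 2, 3, 4, 4]; return 8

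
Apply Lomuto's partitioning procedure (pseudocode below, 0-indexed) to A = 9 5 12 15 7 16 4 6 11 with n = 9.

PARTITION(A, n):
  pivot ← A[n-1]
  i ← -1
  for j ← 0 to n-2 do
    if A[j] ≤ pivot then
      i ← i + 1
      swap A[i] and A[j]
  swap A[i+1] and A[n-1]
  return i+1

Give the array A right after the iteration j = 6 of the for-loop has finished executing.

pivot = A[8] = 11; i = -1
j=0: A[0]=9 ≤ 11 → i=0, swap A[0],A[0] (no change) → 9 5 12 15 7 16 4 6 11
j=1: A[1]=5 ≤ 11 → i=1, swap A[1],A[1] (no change) → 9 5 12 15 7 16 4 6 11
j=2: A[2]=12 > 11 → no swap
j=3: A[3]=15 > 11 → no swap
j=4: A[4]=7 ≤ 11 → i=2, swap A[2],A[4] → 9 5 7 15 12 16 4 6 11
j=5: A[5]=16 > 11 → no swap
j=6: A[6]=4 ≤ 11 → i=3, swap A[3],A[6] → 9 5 7 4 12 16 15 6 11
(after j=6) A = 9 5 7 4 12 16 15 6 11

9 5 7 4 12 16 15 6 11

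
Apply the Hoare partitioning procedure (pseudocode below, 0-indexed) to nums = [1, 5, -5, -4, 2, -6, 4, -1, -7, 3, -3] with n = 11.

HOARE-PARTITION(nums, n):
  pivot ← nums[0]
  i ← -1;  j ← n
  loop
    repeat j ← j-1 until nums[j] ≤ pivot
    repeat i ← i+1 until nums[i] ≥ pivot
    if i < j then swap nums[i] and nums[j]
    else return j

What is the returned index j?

5

pivot = nums[0] = 1; i = -1, j = 11
j→10 (nums[10]=-3≤1), i→0 (nums[0]=1≥1); i<j, swap → [-3, 5, -5, -4, 2, -6, 4, -1, -7, 3, 1]
j→8 (nums[8]=-7≤1), i→1 (nums[1]=5≥1); i<j, swap → [-3, -7, -5, -4, 2, -6, 4, -1, 5, 3, 1]
j→7 (nums[7]=-1≤1), i→4 (nums[4]=2≥1); i<j, swap → [-3, -7, -5, -4, -1, -6, 4, 2, 5, 3, 1]
j→5, i→6; i≥j, return j=5. nums = [-3, -7, -5, -4, -1, -6, 4, 2, 5, 3, 1]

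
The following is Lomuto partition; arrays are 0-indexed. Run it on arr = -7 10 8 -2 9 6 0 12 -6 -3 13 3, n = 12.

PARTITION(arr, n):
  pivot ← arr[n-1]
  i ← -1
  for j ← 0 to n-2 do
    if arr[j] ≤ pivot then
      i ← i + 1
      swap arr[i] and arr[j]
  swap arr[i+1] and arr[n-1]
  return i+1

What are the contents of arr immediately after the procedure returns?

-7 -2 0 -6 -3 3 8 12 10 9 13 6

pivot = arr[11] = 3; i = -1
j=0: arr[0]=-7 ≤ 3 → i=0, swap arr[0],arr[0] (no change) → -7 10 8 -2 9 6 0 12 -6 -3 13 3
j=1: arr[1]=10 > 3 → no swap
j=2: arr[2]=8 > 3 → no swap
j=3: arr[3]=-2 ≤ 3 → i=1, swap arr[1],arr[3] → -7 -2 8 10 9 6 0 12 -6 -3 13 3
j=4: arr[4]=9 > 3 → no swap
j=5: arr[5]=6 > 3 → no swap
j=6: arr[6]=0 ≤ 3 → i=2, swap arr[2],arr[6] → -7 -2 0 10 9 6 8 12 -6 -3 13 3
j=7: arr[7]=12 > 3 → no swap
j=8: arr[8]=-6 ≤ 3 → i=3, swap arr[3],arr[8] → -7 -2 0 -6 9 6 8 12 10 -3 13 3
j=9: arr[9]=-3 ≤ 3 → i=4, swap arr[4],arr[9] → -7 -2 0 -6 -3 6 8 12 10 9 13 3
j=10: arr[10]=13 > 3 → no swap
final swap arr[5],arr[11] → -7 -2 0 -6 -3 3 8 12 10 9 13 6; return 5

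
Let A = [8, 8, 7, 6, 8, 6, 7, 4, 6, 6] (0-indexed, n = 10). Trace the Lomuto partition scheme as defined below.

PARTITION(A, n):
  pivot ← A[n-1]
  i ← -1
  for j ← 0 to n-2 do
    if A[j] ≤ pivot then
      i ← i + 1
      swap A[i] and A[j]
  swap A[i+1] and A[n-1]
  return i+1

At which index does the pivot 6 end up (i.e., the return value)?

pivot = A[9] = 6; i = -1
j=0: A[0]=8 > 6 → no swap
j=1: A[1]=8 > 6 → no swap
j=2: A[2]=7 > 6 → no swap
j=3: A[3]=6 ≤ 6 → i=0, swap A[0],A[3] → [6, 8, 7, 8, 8, 6, 7, 4, 6, 6]
j=4: A[4]=8 > 6 → no swap
j=5: A[5]=6 ≤ 6 → i=1, swap A[1],A[5] → [6, 6, 7, 8, 8, 8, 7, 4, 6, 6]
j=6: A[6]=7 > 6 → no swap
j=7: A[7]=4 ≤ 6 → i=2, swap A[2],A[7] → [6, 6, 4, 8, 8, 8, 7, 7, 6, 6]
j=8: A[8]=6 ≤ 6 → i=3, swap A[3],A[8] → [6, 6, 4, 6, 8, 8, 7, 7, 8, 6]
final swap A[4],A[9] → [6, 6, 4, 6, 6, 8, 7, 7, 8, 8]; return 4

4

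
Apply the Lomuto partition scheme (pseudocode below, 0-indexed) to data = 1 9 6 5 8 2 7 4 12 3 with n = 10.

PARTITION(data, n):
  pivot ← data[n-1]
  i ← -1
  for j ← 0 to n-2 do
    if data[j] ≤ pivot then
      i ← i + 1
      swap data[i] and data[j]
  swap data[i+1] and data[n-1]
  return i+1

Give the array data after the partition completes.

pivot = data[9] = 3; i = -1
j=0: data[0]=1 ≤ 3 → i=0, swap data[0],data[0] (no change) → 1 9 6 5 8 2 7 4 12 3
j=1: data[1]=9 > 3 → no swap
j=2: data[2]=6 > 3 → no swap
j=3: data[3]=5 > 3 → no swap
j=4: data[4]=8 > 3 → no swap
j=5: data[5]=2 ≤ 3 → i=1, swap data[1],data[5] → 1 2 6 5 8 9 7 4 12 3
j=6: data[6]=7 > 3 → no swap
j=7: data[7]=4 > 3 → no swap
j=8: data[8]=12 > 3 → no swap
final swap data[2],data[9] → 1 2 3 5 8 9 7 4 12 6; return 2

1 2 3 5 8 9 7 4 12 6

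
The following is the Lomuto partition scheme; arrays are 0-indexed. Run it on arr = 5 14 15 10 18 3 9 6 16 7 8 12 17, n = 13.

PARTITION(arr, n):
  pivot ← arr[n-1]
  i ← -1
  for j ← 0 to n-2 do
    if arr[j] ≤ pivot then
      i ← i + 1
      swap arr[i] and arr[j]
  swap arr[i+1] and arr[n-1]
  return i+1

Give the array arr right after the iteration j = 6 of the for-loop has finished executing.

pivot = arr[12] = 17; i = -1
j=0: arr[0]=5 ≤ 17 → i=0, swap arr[0],arr[0] (no change) → 5 14 15 10 18 3 9 6 16 7 8 12 17
j=1: arr[1]=14 ≤ 17 → i=1, swap arr[1],arr[1] (no change) → 5 14 15 10 18 3 9 6 16 7 8 12 17
j=2: arr[2]=15 ≤ 17 → i=2, swap arr[2],arr[2] (no change) → 5 14 15 10 18 3 9 6 16 7 8 12 17
j=3: arr[3]=10 ≤ 17 → i=3, swap arr[3],arr[3] (no change) → 5 14 15 10 18 3 9 6 16 7 8 12 17
j=4: arr[4]=18 > 17 → no swap
j=5: arr[5]=3 ≤ 17 → i=4, swap arr[4],arr[5] → 5 14 15 10 3 18 9 6 16 7 8 12 17
j=6: arr[6]=9 ≤ 17 → i=5, swap arr[5],arr[6] → 5 14 15 10 3 9 18 6 16 7 8 12 17
(after j=6) arr = 5 14 15 10 3 9 18 6 16 7 8 12 17

5 14 15 10 3 9 18 6 16 7 8 12 17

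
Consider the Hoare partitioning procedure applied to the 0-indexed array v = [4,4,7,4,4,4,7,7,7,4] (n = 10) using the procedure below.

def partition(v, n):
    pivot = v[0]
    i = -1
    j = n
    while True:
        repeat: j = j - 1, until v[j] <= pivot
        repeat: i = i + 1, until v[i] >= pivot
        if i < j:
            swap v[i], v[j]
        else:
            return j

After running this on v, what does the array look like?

[4,4,4,4,7,4,7,7,7,4]

pivot = v[0] = 4; i = -1, j = 10
j→9 (v[9]=4≤4), i→0 (v[0]=4≥4); i<j, swap → [4,4,7,4,4,4,7,7,7,4]
j→5 (v[5]=4≤4), i→1 (v[1]=4≥4); i<j, swap → [4,4,7,4,4,4,7,7,7,4]
j→4 (v[4]=4≤4), i→2 (v[2]=7≥4); i<j, swap → [4,4,4,4,7,4,7,7,7,4]
j→3, i→3; i≥j, return j=3. v = [4,4,4,4,7,4,7,7,7,4]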